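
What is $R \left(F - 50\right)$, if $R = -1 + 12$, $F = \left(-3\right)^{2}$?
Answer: $-451$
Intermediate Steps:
$F = 9$
$R = 11$
$R \left(F - 50\right) = 11 \left(9 - 50\right) = 11 \left(-41\right) = -451$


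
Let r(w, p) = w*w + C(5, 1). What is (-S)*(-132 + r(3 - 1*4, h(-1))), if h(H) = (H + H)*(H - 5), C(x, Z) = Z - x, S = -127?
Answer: -17145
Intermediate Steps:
h(H) = 2*H*(-5 + H) (h(H) = (2*H)*(-5 + H) = 2*H*(-5 + H))
r(w, p) = -4 + w² (r(w, p) = w*w + (1 - 1*5) = w² + (1 - 5) = w² - 4 = -4 + w²)
(-S)*(-132 + r(3 - 1*4, h(-1))) = (-1*(-127))*(-132 + (-4 + (3 - 1*4)²)) = 127*(-132 + (-4 + (3 - 4)²)) = 127*(-132 + (-4 + (-1)²)) = 127*(-132 + (-4 + 1)) = 127*(-132 - 3) = 127*(-135) = -17145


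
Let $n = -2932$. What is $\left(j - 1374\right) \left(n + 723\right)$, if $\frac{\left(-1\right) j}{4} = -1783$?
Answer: $-12719422$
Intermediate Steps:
$j = 7132$ ($j = \left(-4\right) \left(-1783\right) = 7132$)
$\left(j - 1374\right) \left(n + 723\right) = \left(7132 - 1374\right) \left(-2932 + 723\right) = 5758 \left(-2209\right) = -12719422$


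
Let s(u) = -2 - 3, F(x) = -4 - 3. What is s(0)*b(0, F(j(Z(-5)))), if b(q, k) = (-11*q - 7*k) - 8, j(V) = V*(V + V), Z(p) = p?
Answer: -205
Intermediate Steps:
j(V) = 2*V² (j(V) = V*(2*V) = 2*V²)
F(x) = -7
b(q, k) = -8 - 11*q - 7*k
s(u) = -5
s(0)*b(0, F(j(Z(-5)))) = -5*(-8 - 11*0 - 7*(-7)) = -5*(-8 + 0 + 49) = -5*41 = -205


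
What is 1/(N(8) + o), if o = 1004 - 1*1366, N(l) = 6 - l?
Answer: -1/364 ≈ -0.0027473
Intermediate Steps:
o = -362 (o = 1004 - 1366 = -362)
1/(N(8) + o) = 1/((6 - 1*8) - 362) = 1/((6 - 8) - 362) = 1/(-2 - 362) = 1/(-364) = -1/364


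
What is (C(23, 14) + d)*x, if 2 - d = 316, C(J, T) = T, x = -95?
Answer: 28500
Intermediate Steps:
d = -314 (d = 2 - 1*316 = 2 - 316 = -314)
(C(23, 14) + d)*x = (14 - 314)*(-95) = -300*(-95) = 28500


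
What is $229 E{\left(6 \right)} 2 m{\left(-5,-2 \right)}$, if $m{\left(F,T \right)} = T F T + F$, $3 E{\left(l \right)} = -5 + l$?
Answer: $- \frac{11450}{3} \approx -3816.7$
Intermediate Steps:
$E{\left(l \right)} = - \frac{5}{3} + \frac{l}{3}$ ($E{\left(l \right)} = \frac{-5 + l}{3} = - \frac{5}{3} + \frac{l}{3}$)
$m{\left(F,T \right)} = F + F T^{2}$ ($m{\left(F,T \right)} = F T T + F = F T^{2} + F = F + F T^{2}$)
$229 E{\left(6 \right)} 2 m{\left(-5,-2 \right)} = 229 \left(- \frac{5}{3} + \frac{1}{3} \cdot 6\right) 2 \left(- 5 \left(1 + \left(-2\right)^{2}\right)\right) = 229 \left(- \frac{5}{3} + 2\right) 2 \left(- 5 \left(1 + 4\right)\right) = 229 \cdot \frac{1}{3} \cdot 2 \left(\left(-5\right) 5\right) = 229 \cdot \frac{2}{3} \left(-25\right) = 229 \left(- \frac{50}{3}\right) = - \frac{11450}{3}$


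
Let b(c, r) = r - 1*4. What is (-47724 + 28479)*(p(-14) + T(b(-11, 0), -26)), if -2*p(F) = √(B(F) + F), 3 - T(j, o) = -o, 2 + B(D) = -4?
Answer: 442635 + 19245*I*√5 ≈ 4.4264e+5 + 43033.0*I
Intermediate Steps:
B(D) = -6 (B(D) = -2 - 4 = -6)
b(c, r) = -4 + r (b(c, r) = r - 4 = -4 + r)
T(j, o) = 3 + o (T(j, o) = 3 - (-1)*o = 3 + o)
p(F) = -√(-6 + F)/2
(-47724 + 28479)*(p(-14) + T(b(-11, 0), -26)) = (-47724 + 28479)*(-√(-6 - 14)/2 + (3 - 26)) = -19245*(-I*√5 - 23) = -19245*(-23 - I*√5) = 442635 + 19245*I*√5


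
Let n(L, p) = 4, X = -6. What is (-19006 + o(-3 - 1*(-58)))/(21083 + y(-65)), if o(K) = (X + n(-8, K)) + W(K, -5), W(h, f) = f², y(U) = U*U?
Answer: -18983/25308 ≈ -0.75008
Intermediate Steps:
y(U) = U²
o(K) = 23 (o(K) = (-6 + 4) + (-5)² = -2 + 25 = 23)
(-19006 + o(-3 - 1*(-58)))/(21083 + y(-65)) = (-19006 + 23)/(21083 + (-65)²) = -18983/(21083 + 4225) = -18983/25308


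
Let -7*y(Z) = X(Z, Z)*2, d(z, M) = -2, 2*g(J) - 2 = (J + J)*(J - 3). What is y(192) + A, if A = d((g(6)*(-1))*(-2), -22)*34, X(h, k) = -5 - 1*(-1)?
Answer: -468/7 ≈ -66.857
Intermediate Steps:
g(J) = 1 + J*(-3 + J) (g(J) = 1 + ((J + J)*(J - 3))/2 = 1 + ((2*J)*(-3 + J))/2 = 1 + (2*J*(-3 + J))/2 = 1 + J*(-3 + J))
X(h, k) = -4 (X(h, k) = -5 + 1 = -4)
y(Z) = 8/7 (y(Z) = -(-4)*2/7 = -⅐*(-8) = 8/7)
A = -68 (A = -2*34 = -68)
y(192) + A = 8/7 - 68 = -468/7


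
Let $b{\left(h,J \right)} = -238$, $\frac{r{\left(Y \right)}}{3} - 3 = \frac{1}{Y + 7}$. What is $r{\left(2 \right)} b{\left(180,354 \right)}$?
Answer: $- \frac{6664}{3} \approx -2221.3$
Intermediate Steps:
$r{\left(Y \right)} = 9 + \frac{3}{7 + Y}$ ($r{\left(Y \right)} = 9 + \frac{3}{Y + 7} = 9 + \frac{3}{7 + Y}$)
$r{\left(2 \right)} b{\left(180,354 \right)} = \frac{3 \left(22 + 3 \cdot 2\right)}{7 + 2} \left(-238\right) = \frac{3 \left(22 + 6\right)}{9} \left(-238\right) = 3 \cdot \frac{1}{9} \cdot 28 \left(-238\right) = \frac{28}{3} \left(-238\right) = - \frac{6664}{3}$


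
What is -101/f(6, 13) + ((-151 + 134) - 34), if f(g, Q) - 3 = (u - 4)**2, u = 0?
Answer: -1070/19 ≈ -56.316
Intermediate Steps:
f(g, Q) = 19 (f(g, Q) = 3 + (0 - 4)**2 = 3 + (-4)**2 = 3 + 16 = 19)
-101/f(6, 13) + ((-151 + 134) - 34) = -101/19 + ((-151 + 134) - 34) = (1/19)*(-101) + (-17 - 34) = -101/19 - 51 = -1070/19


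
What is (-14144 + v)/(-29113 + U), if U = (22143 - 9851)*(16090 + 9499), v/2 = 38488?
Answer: 8976/44930125 ≈ 0.00019978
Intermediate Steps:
v = 76976 (v = 2*38488 = 76976)
U = 314539988 (U = 12292*25589 = 314539988)
(-14144 + v)/(-29113 + U) = (-14144 + 76976)/(-29113 + 314539988) = 62832/314510875 = 62832*(1/314510875) = 8976/44930125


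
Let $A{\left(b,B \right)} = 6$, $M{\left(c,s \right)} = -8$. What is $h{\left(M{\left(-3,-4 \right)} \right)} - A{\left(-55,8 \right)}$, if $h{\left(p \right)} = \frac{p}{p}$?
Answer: $-5$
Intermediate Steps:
$h{\left(p \right)} = 1$
$h{\left(M{\left(-3,-4 \right)} \right)} - A{\left(-55,8 \right)} = 1 - 6 = -5$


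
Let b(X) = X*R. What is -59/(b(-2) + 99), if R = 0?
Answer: -59/99 ≈ -0.59596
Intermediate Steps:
b(X) = 0 (b(X) = X*0 = 0)
-59/(b(-2) + 99) = -59/(0 + 99) = -59/99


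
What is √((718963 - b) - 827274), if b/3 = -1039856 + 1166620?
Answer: I*√488603 ≈ 699.0*I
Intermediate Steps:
b = 380292 (b = 3*(-1039856 + 1166620) = 3*126764 = 380292)
√((718963 - b) - 827274) = √((718963 - 1*380292) - 827274) = √((718963 - 380292) - 827274) = √(338671 - 827274) = √(-488603) = I*√488603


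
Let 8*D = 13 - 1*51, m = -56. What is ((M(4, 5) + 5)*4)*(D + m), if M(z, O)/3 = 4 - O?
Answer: -486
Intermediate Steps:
M(z, O) = 12 - 3*O (M(z, O) = 3*(4 - O) = 12 - 3*O)
D = -19/4 (D = (13 - 1*51)/8 = (13 - 51)/8 = (1/8)*(-38) = -19/4 ≈ -4.7500)
((M(4, 5) + 5)*4)*(D + m) = (((12 - 3*5) + 5)*4)*(-19/4 - 56) = (((12 - 15) + 5)*4)*(-243/4) = ((-3 + 5)*4)*(-243/4) = (2*4)*(-243/4) = 8*(-243/4) = -486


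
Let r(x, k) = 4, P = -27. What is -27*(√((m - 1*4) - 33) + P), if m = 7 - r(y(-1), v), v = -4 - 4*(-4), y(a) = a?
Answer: 729 - 27*I*√34 ≈ 729.0 - 157.44*I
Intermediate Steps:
v = 12 (v = -4 + 16 = 12)
m = 3 (m = 7 - 1*4 = 7 - 4 = 3)
-27*(√((m - 1*4) - 33) + P) = -27*(√((3 - 1*4) - 33) - 27) = -27*(√((3 - 4) - 33) - 27) = -27*(√(-1 - 33) - 27) = -27*(√(-34) - 27) = -27*(I*√34 - 27) = -27*(-27 + I*√34) = 729 - 27*I*√34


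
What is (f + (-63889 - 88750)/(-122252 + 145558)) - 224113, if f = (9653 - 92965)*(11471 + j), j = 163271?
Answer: -339296430206441/23306 ≈ -1.4558e+10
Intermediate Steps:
f = -14558105504 (f = (9653 - 92965)*(11471 + 163271) = -83312*174742 = -14558105504)
(f + (-63889 - 88750)/(-122252 + 145558)) - 224113 = (-14558105504 + (-63889 - 88750)/(-122252 + 145558)) - 224113 = (-14558105504 - 152639/23306) - 224113 = -339291207028863/23306 - 224113 = -339296430206441/23306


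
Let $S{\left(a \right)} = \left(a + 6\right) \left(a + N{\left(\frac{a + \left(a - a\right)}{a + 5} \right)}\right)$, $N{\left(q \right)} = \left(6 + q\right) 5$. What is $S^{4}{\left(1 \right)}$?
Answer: $\frac{3195402929761}{1296} \approx 2.4656 \cdot 10^{9}$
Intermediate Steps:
$N{\left(q \right)} = 30 + 5 q$
$S{\left(a \right)} = \left(6 + a\right) \left(30 + a + \frac{5 a}{5 + a}\right)$ ($S{\left(a \right)} = \left(a + 6\right) \left(a + \left(30 + 5 \frac{a + \left(a - a\right)}{a + 5}\right)\right) = \left(6 + a\right) \left(a + \left(30 + 5 \frac{a + 0}{5 + a}\right)\right) = \left(6 + a\right) \left(a + \left(30 + 5 \frac{a}{5 + a}\right)\right) = \left(6 + a\right) \left(a + \left(30 + \frac{5 a}{5 + a}\right)\right) = \left(6 + a\right) \left(30 + a + \frac{5 a}{5 + a}\right)$)
$S^{4}{\left(1 \right)} = \left(\frac{900 + 1^{3} + 46 \cdot 1^{2} + 390 \cdot 1}{5 + 1}\right)^{4} = \left(\frac{900 + 1 + 46 \cdot 1 + 390}{6}\right)^{4} = \left(\frac{900 + 1 + 46 + 390}{6}\right)^{4} = \left(\frac{1}{6} \cdot 1337\right)^{4} = \left(\frac{1337}{6}\right)^{4} = \frac{3195402929761}{1296}$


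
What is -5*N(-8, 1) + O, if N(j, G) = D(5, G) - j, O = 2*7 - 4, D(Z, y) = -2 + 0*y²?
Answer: -20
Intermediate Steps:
D(Z, y) = -2 (D(Z, y) = -2 + 0 = -2)
O = 10 (O = 14 - 4 = 10)
N(j, G) = -2 - j
-5*N(-8, 1) + O = -5*(-2 - 1*(-8)) + 10 = -5*(-2 + 8) + 10 = -5*6 + 10 = -30 + 10 = -20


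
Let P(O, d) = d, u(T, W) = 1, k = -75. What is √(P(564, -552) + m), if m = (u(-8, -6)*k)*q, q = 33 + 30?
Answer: I*√5277 ≈ 72.643*I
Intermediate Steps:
q = 63
m = -4725 (m = (1*(-75))*63 = -75*63 = -4725)
√(P(564, -552) + m) = √(-552 - 4725) = √(-5277) = I*√5277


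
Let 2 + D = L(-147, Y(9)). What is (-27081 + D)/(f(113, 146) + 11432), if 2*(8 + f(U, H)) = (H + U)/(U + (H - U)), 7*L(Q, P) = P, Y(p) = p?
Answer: -55355024/23352469 ≈ -2.3704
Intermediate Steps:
L(Q, P) = P/7
f(U, H) = -8 + (H + U)/(2*H) (f(U, H) = -8 + ((H + U)/(U + (H - U)))/2 = -8 + ((H + U)/H)/2 = -8 + (H + U)/(2*H))
D = -5/7 (D = -2 + (⅐)*9 = -2 + 9/7 = -5/7 ≈ -0.71429)
(-27081 + D)/(f(113, 146) + 11432) = (-27081 - 5/7)/((½)*(113 - 15*146)/146 + 11432) = -189572/(7*((½)*(1/146)*(113 - 2190) + 11432)) = -189572/(7*((½)*(1/146)*(-2077) + 11432)) = -189572/(7*(-2077/292 + 11432)) = -189572/(7*3336067/292) = -189572/7*292/3336067 = -55355024/23352469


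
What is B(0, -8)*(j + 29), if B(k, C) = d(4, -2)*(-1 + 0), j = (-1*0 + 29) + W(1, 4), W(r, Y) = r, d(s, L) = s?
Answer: -236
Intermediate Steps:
j = 30 (j = (-1*0 + 29) + 1 = (0 + 29) + 1 = 29 + 1 = 30)
B(k, C) = -4 (B(k, C) = 4*(-1 + 0) = 4*(-1) = -4)
B(0, -8)*(j + 29) = -4*(30 + 29) = -4*59 = -236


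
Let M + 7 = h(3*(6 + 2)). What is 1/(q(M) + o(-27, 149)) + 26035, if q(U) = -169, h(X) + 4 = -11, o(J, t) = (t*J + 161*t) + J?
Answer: 514711951/19770 ≈ 26035.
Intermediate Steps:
o(J, t) = J + 161*t + J*t (o(J, t) = (J*t + 161*t) + J = (161*t + J*t) + J = J + 161*t + J*t)
h(X) = -15 (h(X) = -4 - 11 = -15)
M = -22 (M = -7 - 15 = -22)
1/(q(M) + o(-27, 149)) + 26035 = 1/(-169 + (-27 + 161*149 - 27*149)) + 26035 = 1/(-169 + (-27 + 23989 - 4023)) + 26035 = 1/(-169 + 19939) + 26035 = 1/19770 + 26035 = 514711951/19770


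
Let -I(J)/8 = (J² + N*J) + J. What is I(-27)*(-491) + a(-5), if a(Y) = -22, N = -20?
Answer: 4878554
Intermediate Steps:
I(J) = -8*J² + 152*J (I(J) = -8*((J² - 20*J) + J) = -8*(J² - 19*J) = -8*J² + 152*J)
I(-27)*(-491) + a(-5) = (8*(-27)*(19 - 1*(-27)))*(-491) - 22 = (8*(-27)*(19 + 27))*(-491) - 22 = (8*(-27)*46)*(-491) - 22 = -9936*(-491) - 22 = 4878576 - 22 = 4878554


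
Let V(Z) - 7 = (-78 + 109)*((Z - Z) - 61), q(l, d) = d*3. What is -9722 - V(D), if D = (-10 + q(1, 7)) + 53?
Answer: -7838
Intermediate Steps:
q(l, d) = 3*d
D = 64 (D = (-10 + 3*7) + 53 = (-10 + 21) + 53 = 11 + 53 = 64)
V(Z) = -1884 (V(Z) = 7 + (-78 + 109)*((Z - Z) - 61) = 7 + 31*(0 - 61) = 7 + 31*(-61) = 7 - 1891 = -1884)
-9722 - V(D) = -9722 - 1*(-1884) = -9722 + 1884 = -7838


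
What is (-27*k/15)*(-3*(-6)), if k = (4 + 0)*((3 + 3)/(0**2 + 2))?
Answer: -1944/5 ≈ -388.80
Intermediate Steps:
k = 12 (k = 4*(6/(0 + 2)) = 4*(6/2) = 4*(6*(1/2)) = 4*3 = 12)
(-27*k/15)*(-3*(-6)) = (-324/15)*(-3*(-6)) = -324/15*18 = -27*4/5*18 = -108/5*18 = -1944/5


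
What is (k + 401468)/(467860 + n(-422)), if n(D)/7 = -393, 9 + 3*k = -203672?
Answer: 1000723/1395327 ≈ 0.71720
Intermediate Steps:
k = -203681/3 (k = -3 + (⅓)*(-203672) = -3 - 203672/3 = -203681/3 ≈ -67894.)
n(D) = -2751 (n(D) = 7*(-393) = -2751)
(k + 401468)/(467860 + n(-422)) = (-203681/3 + 401468)/(467860 - 2751) = (1000723/3)/465109 = (1000723/3)*(1/465109) = 1000723/1395327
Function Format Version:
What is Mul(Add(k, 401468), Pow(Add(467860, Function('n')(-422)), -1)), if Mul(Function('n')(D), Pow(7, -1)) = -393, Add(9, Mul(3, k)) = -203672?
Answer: Rational(1000723, 1395327) ≈ 0.71720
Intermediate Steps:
k = Rational(-203681, 3) (k = Add(-3, Mul(Rational(1, 3), -203672)) = Add(-3, Rational(-203672, 3)) = Rational(-203681, 3) ≈ -67894.)
Function('n')(D) = -2751 (Function('n')(D) = Mul(7, -393) = -2751)
Mul(Add(k, 401468), Pow(Add(467860, Function('n')(-422)), -1)) = Mul(Add(Rational(-203681, 3), 401468), Pow(Add(467860, -2751), -1)) = Mul(Rational(1000723, 3), Pow(465109, -1)) = Mul(Rational(1000723, 3), Rational(1, 465109)) = Rational(1000723, 1395327)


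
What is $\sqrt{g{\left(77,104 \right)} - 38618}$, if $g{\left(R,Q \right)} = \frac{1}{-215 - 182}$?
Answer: $\frac{3 i \sqrt{676282751}}{397} \approx 196.51 i$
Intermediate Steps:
$g{\left(R,Q \right)} = - \frac{1}{397}$ ($g{\left(R,Q \right)} = \frac{1}{-397} = - \frac{1}{397}$)
$\sqrt{g{\left(77,104 \right)} - 38618} = \sqrt{- \frac{1}{397} - 38618} = \sqrt{- \frac{15331347}{397}} = \frac{3 i \sqrt{676282751}}{397}$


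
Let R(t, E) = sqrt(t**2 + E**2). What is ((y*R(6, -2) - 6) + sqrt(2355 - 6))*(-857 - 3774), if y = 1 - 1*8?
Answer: 27786 - 41679*sqrt(29) + 64834*sqrt(10) ≈ 8360.8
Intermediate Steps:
y = -7 (y = 1 - 8 = -7)
R(t, E) = sqrt(E**2 + t**2)
((y*R(6, -2) - 6) + sqrt(2355 - 6))*(-857 - 3774) = ((-7*sqrt((-2)**2 + 6**2) - 6) + sqrt(2355 - 6))*(-857 - 3774) = ((-7*sqrt(4 + 36) - 6) + sqrt(2349))*(-4631) = ((-14*sqrt(10) - 6) + 9*sqrt(29))*(-4631) = ((-6 - 14*sqrt(10)) + 9*sqrt(29))*(-4631) = (-6 - 14*sqrt(10) + 9*sqrt(29))*(-4631) = 27786 - 41679*sqrt(29) + 64834*sqrt(10)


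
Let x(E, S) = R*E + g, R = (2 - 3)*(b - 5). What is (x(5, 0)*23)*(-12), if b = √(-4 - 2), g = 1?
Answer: -7176 + 1380*I*√6 ≈ -7176.0 + 3380.3*I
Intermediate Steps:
b = I*√6 (b = √(-6) = I*√6 ≈ 2.4495*I)
R = 5 - I*√6 (R = (2 - 3)*(I*√6 - 5) = -(-5 + I*√6) = 5 - I*√6 ≈ 5.0 - 2.4495*I)
x(E, S) = 1 + E*(5 - I*√6) (x(E, S) = (5 - I*√6)*E + 1 = E*(5 - I*√6) + 1 = 1 + E*(5 - I*√6))
(x(5, 0)*23)*(-12) = ((1 + 5*(5 - I*√6))*23)*(-12) = ((1 + (25 - 5*I*√6))*23)*(-12) = ((26 - 5*I*√6)*23)*(-12) = (598 - 115*I*√6)*(-12) = -7176 + 1380*I*√6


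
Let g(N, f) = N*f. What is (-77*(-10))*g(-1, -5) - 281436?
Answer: -277586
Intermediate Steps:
(-77*(-10))*g(-1, -5) - 281436 = (-77*(-10))*(-1*(-5)) - 281436 = 770*5 - 281436 = 3850 - 281436 = -277586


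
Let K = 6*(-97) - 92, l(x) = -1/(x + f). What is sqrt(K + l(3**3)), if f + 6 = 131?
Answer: I*sqrt(3893062)/76 ≈ 25.962*I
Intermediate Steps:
f = 125 (f = -6 + 131 = 125)
l(x) = -1/(125 + x) (l(x) = -1/(x + 125) = -1/(125 + x))
K = -674 (K = -582 - 92 = -674)
sqrt(K + l(3**3)) = sqrt(-674 - 1/(125 + 3**3)) = sqrt(-674 - 1/(125 + 27)) = sqrt(-674 - 1/152) = sqrt(-102449/152) = I*sqrt(3893062)/76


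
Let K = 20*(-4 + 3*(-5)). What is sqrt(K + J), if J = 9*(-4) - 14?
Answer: I*sqrt(430) ≈ 20.736*I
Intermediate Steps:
J = -50 (J = -36 - 14 = -50)
K = -380 (K = 20*(-4 - 15) = 20*(-19) = -380)
sqrt(K + J) = sqrt(-380 - 50) = sqrt(-430) = I*sqrt(430)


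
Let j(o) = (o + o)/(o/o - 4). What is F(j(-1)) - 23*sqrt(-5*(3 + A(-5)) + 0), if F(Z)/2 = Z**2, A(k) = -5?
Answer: 8/9 - 23*sqrt(10) ≈ -71.844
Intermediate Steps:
j(o) = -2*o/3 (j(o) = (2*o)/(1 - 4) = (2*o)/(-3) = (2*o)*(-1/3) = -2*o/3)
F(Z) = 2*Z**2
F(j(-1)) - 23*sqrt(-5*(3 + A(-5)) + 0) = 2*(-2/3*(-1))**2 - 23*sqrt(-5*(3 - 5) + 0) = 2*(2/3)**2 - 23*sqrt(-5*(-2) + 0) = 2*(4/9) - 23*sqrt(10 + 0) = 8/9 - 23*sqrt(10)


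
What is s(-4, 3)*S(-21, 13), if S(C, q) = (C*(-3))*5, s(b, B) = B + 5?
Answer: 2520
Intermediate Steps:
s(b, B) = 5 + B
S(C, q) = -15*C (S(C, q) = -3*C*5 = -15*C)
s(-4, 3)*S(-21, 13) = (5 + 3)*(-15*(-21)) = 8*315 = 2520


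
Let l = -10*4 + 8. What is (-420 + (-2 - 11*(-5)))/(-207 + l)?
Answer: 367/239 ≈ 1.5356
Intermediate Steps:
l = -32 (l = -40 + 8 = -32)
(-420 + (-2 - 11*(-5)))/(-207 + l) = (-420 + (-2 - 11*(-5)))/(-207 - 32) = (-420 + (-2 + 55))/(-239) = (-420 + 53)*(-1/239) = -367*(-1/239) = 367/239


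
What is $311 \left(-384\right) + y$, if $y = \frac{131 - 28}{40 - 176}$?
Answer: $- \frac{16241767}{136} \approx -1.1942 \cdot 10^{5}$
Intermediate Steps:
$y = - \frac{103}{136}$ ($y = \frac{103}{40 - 176} = \frac{103}{-136} = 103 \left(- \frac{1}{136}\right) = - \frac{103}{136} \approx -0.75735$)
$311 \left(-384\right) + y = 311 \left(-384\right) - \frac{103}{136} = -119424 - \frac{103}{136} = - \frac{16241767}{136}$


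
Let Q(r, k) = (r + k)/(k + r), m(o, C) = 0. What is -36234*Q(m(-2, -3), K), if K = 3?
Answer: -36234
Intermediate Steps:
Q(r, k) = 1 (Q(r, k) = (k + r)/(k + r) = 1)
-36234*Q(m(-2, -3), K) = -36234*1 = -36234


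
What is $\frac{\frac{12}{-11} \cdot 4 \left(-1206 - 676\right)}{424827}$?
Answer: $\frac{30112}{1557699} \approx 0.019331$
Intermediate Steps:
$\frac{\frac{12}{-11} \cdot 4 \left(-1206 - 676\right)}{424827} = 12 \left(- \frac{1}{11}\right) 4 \left(-1882\right) \frac{1}{424827} = \left(- \frac{12}{11}\right) 4 \left(-1882\right) \frac{1}{424827} = \left(- \frac{48}{11}\right) \left(-1882\right) \frac{1}{424827} = \frac{90336}{11} \cdot \frac{1}{424827} = \frac{30112}{1557699}$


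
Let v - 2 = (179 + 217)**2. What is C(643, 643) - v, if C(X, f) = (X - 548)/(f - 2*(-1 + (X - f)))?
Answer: -20229503/129 ≈ -1.5682e+5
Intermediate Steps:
C(X, f) = (-548 + X)/(2 - 2*X + 3*f) (C(X, f) = (-548 + X)/(f - 2*(-1 + X - f)) = (-548 + X)/(f + (2 - 2*X + 2*f)) = (-548 + X)/(2 - 2*X + 3*f))
v = 156818 (v = 2 + (179 + 217)**2 = 2 + 396**2 = 2 + 156816 = 156818)
C(643, 643) - v = (-548 + 643)/(2 - 2*643 + 3*643) - 1*156818 = 95/(2 - 1286 + 1929) - 156818 = 95/645 - 156818 = (1/645)*95 - 156818 = 19/129 - 156818 = -20229503/129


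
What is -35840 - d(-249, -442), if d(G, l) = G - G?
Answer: -35840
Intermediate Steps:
d(G, l) = 0
-35840 - d(-249, -442) = -35840 - 1*0 = -35840 + 0 = -35840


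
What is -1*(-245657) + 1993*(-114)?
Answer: 18455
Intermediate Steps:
-1*(-245657) + 1993*(-114) = 245657 - 227202 = 18455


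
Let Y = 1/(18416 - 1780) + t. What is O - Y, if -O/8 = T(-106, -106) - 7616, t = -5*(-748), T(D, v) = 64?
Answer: 942861935/16636 ≈ 56676.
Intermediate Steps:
t = 3740
O = 60416 (O = -8*(64 - 7616) = -8*(-7552) = 60416)
Y = 62218641/16636 (Y = 1/(18416 - 1780) + 3740 = 1/16636 + 3740 = 62218641/16636 ≈ 3740.0)
O - Y = 60416 - 1*62218641/16636 = 60416 - 62218641/16636 = 942861935/16636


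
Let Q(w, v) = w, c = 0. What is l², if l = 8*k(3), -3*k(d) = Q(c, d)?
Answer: 0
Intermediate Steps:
k(d) = 0 (k(d) = -⅓*0 = 0)
l = 0 (l = 8*0 = 0)
l² = 0² = 0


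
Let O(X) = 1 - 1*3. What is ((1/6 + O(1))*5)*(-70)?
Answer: 1925/3 ≈ 641.67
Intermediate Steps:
O(X) = -2 (O(X) = 1 - 3 = -2)
((1/6 + O(1))*5)*(-70) = ((1/6 - 2)*5)*(-70) = ((⅙ - 2)*5)*(-70) = -11/6*5*(-70) = -55/6*(-70) = 1925/3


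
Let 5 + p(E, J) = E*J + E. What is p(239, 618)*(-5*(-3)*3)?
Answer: 6657120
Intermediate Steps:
p(E, J) = -5 + E + E*J (p(E, J) = -5 + (E*J + E) = -5 + (E + E*J) = -5 + E + E*J)
p(239, 618)*(-5*(-3)*3) = (-5 + 239 + 239*618)*(-5*(-3)*3) = (-5 + 239 + 147702)*(15*3) = 147936*45 = 6657120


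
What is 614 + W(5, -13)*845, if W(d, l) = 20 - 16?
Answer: 3994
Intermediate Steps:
W(d, l) = 4
614 + W(5, -13)*845 = 614 + 4*845 = 614 + 3380 = 3994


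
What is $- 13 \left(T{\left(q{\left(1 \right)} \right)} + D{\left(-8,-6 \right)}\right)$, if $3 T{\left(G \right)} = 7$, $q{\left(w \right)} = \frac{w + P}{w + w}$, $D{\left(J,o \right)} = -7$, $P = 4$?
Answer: $\frac{182}{3} \approx 60.667$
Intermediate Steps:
$q{\left(w \right)} = \frac{4 + w}{2 w}$ ($q{\left(w \right)} = \frac{w + 4}{w + w} = \frac{4 + w}{2 w}$)
$T{\left(G \right)} = \frac{7}{3}$ ($T{\left(G \right)} = \frac{1}{3} \cdot 7 = \frac{7}{3}$)
$- 13 \left(T{\left(q{\left(1 \right)} \right)} + D{\left(-8,-6 \right)}\right) = - 13 \left(\frac{7}{3} - 7\right) = \left(-13\right) \left(- \frac{14}{3}\right) = \frac{182}{3}$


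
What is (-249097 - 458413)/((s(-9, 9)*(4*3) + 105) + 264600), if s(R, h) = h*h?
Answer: -707510/265677 ≈ -2.6630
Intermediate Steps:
s(R, h) = h²
(-249097 - 458413)/((s(-9, 9)*(4*3) + 105) + 264600) = (-249097 - 458413)/((9²*(4*3) + 105) + 264600) = -707510/((81*12 + 105) + 264600) = -707510/((972 + 105) + 264600) = -707510/(1077 + 264600) = -707510/265677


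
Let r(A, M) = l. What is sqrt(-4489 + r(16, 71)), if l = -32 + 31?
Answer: I*sqrt(4490) ≈ 67.007*I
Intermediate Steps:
l = -1
r(A, M) = -1
sqrt(-4489 + r(16, 71)) = sqrt(-4489 - 1) = sqrt(-4490) = I*sqrt(4490)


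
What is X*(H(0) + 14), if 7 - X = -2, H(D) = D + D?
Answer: 126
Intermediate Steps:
H(D) = 2*D
X = 9 (X = 7 - 1*(-2) = 7 + 2 = 9)
X*(H(0) + 14) = 9*(2*0 + 14) = 9*(0 + 14) = 9*14 = 126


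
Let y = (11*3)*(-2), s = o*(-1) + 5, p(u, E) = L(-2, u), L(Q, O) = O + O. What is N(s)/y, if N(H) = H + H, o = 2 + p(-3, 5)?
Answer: -3/11 ≈ -0.27273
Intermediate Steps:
L(Q, O) = 2*O
p(u, E) = 2*u
o = -4 (o = 2 + 2*(-3) = 2 - 6 = -4)
s = 9 (s = -4*(-1) + 5 = 4 + 5 = 9)
N(H) = 2*H
y = -66 (y = 33*(-2) = -66)
N(s)/y = (2*9)/(-66) = 18*(-1/66) = -3/11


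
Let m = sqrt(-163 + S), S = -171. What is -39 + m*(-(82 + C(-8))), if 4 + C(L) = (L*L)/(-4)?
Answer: -39 - 62*I*sqrt(334) ≈ -39.0 - 1133.1*I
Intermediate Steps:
C(L) = -4 - L**2/4 (C(L) = -4 + (L*L)/(-4) = -4 + L**2*(-1/4) = -4 - L**2/4)
m = I*sqrt(334) (m = sqrt(-163 - 171) = sqrt(-334) = I*sqrt(334) ≈ 18.276*I)
-39 + m*(-(82 + C(-8))) = -39 + (I*sqrt(334))*(-(82 + (-4 - 1/4*(-8)**2))) = -39 + (I*sqrt(334))*(-(82 + (-4 - 1/4*64))) = -39 + (I*sqrt(334))*(-(82 + (-4 - 16))) = -39 + (I*sqrt(334))*(-(82 - 20)) = -39 + (I*sqrt(334))*(-1*62) = -39 + (I*sqrt(334))*(-62) = -39 - 62*I*sqrt(334)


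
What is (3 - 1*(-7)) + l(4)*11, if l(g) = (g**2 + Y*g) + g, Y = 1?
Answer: 274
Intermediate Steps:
l(g) = g**2 + 2*g (l(g) = (g**2 + 1*g) + g = (g**2 + g) + g = (g + g**2) + g = g**2 + 2*g)
(3 - 1*(-7)) + l(4)*11 = (3 - 1*(-7)) + (4*(2 + 4))*11 = (3 + 7) + (4*6)*11 = 10 + 24*11 = 10 + 264 = 274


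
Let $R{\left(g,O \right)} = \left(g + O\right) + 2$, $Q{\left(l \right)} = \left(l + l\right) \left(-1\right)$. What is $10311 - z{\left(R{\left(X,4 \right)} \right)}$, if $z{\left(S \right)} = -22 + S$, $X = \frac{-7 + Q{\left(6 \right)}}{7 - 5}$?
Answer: $\frac{20673}{2} \approx 10337.0$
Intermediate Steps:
$Q{\left(l \right)} = - 2 l$ ($Q{\left(l \right)} = 2 l \left(-1\right) = - 2 l$)
$X = - \frac{19}{2}$ ($X = \frac{-7 - 12}{7 - 5} = \frac{-7 - 12}{2} = \left(-19\right) \frac{1}{2} = - \frac{19}{2} \approx -9.5$)
$R{\left(g,O \right)} = 2 + O + g$ ($R{\left(g,O \right)} = \left(O + g\right) + 2 = 2 + O + g$)
$10311 - z{\left(R{\left(X,4 \right)} \right)} = 10311 - \left(-22 + \left(2 + 4 - \frac{19}{2}\right)\right) = 10311 - \left(-22 - \frac{7}{2}\right) = 10311 - - \frac{51}{2} = 10311 + \frac{51}{2} = \frac{20673}{2}$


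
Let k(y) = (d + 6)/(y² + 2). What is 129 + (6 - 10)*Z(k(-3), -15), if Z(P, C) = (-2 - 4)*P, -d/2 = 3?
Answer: 129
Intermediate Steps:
d = -6 (d = -2*3 = -6)
k(y) = 0 (k(y) = (-6 + 6)/(y² + 2) = 0/(2 + y²) = 0)
Z(P, C) = -6*P
129 + (6 - 10)*Z(k(-3), -15) = 129 + (6 - 10)*(-6*0) = 129 - 4*0 = 129 + 0 = 129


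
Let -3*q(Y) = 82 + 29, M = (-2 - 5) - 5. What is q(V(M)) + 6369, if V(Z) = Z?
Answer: 6332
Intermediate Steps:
M = -12 (M = -7 - 5 = -12)
q(Y) = -37 (q(Y) = -(82 + 29)/3 = -1/3*111 = -37)
q(V(M)) + 6369 = -37 + 6369 = 6332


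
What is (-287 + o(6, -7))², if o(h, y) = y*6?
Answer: 108241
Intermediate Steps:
o(h, y) = 6*y
(-287 + o(6, -7))² = (-287 + 6*(-7))² = (-287 - 42)² = (-329)² = 108241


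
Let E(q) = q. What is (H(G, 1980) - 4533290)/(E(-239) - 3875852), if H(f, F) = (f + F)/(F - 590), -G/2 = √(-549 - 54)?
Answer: 630127112/538776649 + 3*I*√67/2693883245 ≈ 1.1696 + 9.1155e-9*I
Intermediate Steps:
G = -6*I*√67 (G = -2*√(-549 - 54) = -6*I*√67 ≈ -49.112*I)
H(f, F) = (F + f)/(-590 + F)
(H(G, 1980) - 4533290)/(E(-239) - 3875852) = ((1980 - 6*I*√67)/(-590 + 1980) - 4533290)/(-239 - 3875852) = ((1980 - 6*I*√67)/1390 - 4533290)/(-3876091) = ((1980 - 6*I*√67)/1390 - 4533290)*(-1/3876091) = ((198/139 - 3*I*√67/695) - 4533290)*(-1/3876091) = (-630127112/139 - 3*I*√67/695)*(-1/3876091) = 630127112/538776649 + 3*I*√67/2693883245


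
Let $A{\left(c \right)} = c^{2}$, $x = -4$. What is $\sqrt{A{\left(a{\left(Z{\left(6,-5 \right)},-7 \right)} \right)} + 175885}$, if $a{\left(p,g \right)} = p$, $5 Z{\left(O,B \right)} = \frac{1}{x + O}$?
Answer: $\frac{7 \sqrt{358949}}{10} \approx 419.39$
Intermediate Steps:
$Z{\left(O,B \right)} = \frac{1}{5 \left(-4 + O\right)}$
$\sqrt{A{\left(a{\left(Z{\left(6,-5 \right)},-7 \right)} \right)} + 175885} = \sqrt{\left(\frac{1}{5 \left(-4 + 6\right)}\right)^{2} + 175885} = \sqrt{\left(\frac{1}{5 \cdot 2}\right)^{2} + 175885} = \sqrt{\left(\frac{1}{5} \cdot \frac{1}{2}\right)^{2} + 175885} = \sqrt{\left(\frac{1}{10}\right)^{2} + 175885} = \sqrt{\frac{1}{100} + 175885} = \sqrt{\frac{17588501}{100}} = \frac{7 \sqrt{358949}}{10}$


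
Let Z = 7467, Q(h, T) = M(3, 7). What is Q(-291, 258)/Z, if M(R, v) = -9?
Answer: -3/2489 ≈ -0.0012053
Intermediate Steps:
Q(h, T) = -9
Q(-291, 258)/Z = -9/7467 = -9*1/7467 = -3/2489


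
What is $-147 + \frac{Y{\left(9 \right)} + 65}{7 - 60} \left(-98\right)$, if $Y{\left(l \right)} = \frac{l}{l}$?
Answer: $- \frac{1323}{53} \approx -24.962$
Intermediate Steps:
$Y{\left(l \right)} = 1$
$-147 + \frac{Y{\left(9 \right)} + 65}{7 - 60} \left(-98\right) = -147 + \frac{1 + 65}{7 - 60} \left(-98\right) = -147 + \frac{66}{-53} \left(-98\right) = -147 + 66 \left(- \frac{1}{53}\right) \left(-98\right) = -147 - - \frac{6468}{53} = -147 + \frac{6468}{53} = - \frac{1323}{53}$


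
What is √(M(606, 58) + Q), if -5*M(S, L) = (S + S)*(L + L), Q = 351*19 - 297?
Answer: 2*I*√135915/5 ≈ 147.47*I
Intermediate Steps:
Q = 6372 (Q = 6669 - 297 = 6372)
M(S, L) = -4*L*S/5 (M(S, L) = -(S + S)*(L + L)/5 = -2*S*2*L/5 = -4*L*S/5)
√(M(606, 58) + Q) = √(-⅘*58*606 + 6372) = √(-140592/5 + 6372) = √(-108732/5) = 2*I*√135915/5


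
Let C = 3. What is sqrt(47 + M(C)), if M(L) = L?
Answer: 5*sqrt(2) ≈ 7.0711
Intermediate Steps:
sqrt(47 + M(C)) = sqrt(47 + 3) = sqrt(50) = 5*sqrt(2)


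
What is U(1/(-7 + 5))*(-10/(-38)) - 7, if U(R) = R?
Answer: -271/38 ≈ -7.1316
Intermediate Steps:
U(1/(-7 + 5))*(-10/(-38)) - 7 = (-10/(-38))/(-7 + 5) - 7 = (-10*(-1/38))/(-2) - 7 = -½*5/19 - 7 = -5/38 - 7 = -271/38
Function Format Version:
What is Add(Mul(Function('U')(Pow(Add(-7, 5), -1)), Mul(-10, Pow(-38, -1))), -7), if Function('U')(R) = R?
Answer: Rational(-271, 38) ≈ -7.1316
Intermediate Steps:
Add(Mul(Function('U')(Pow(Add(-7, 5), -1)), Mul(-10, Pow(-38, -1))), -7) = Add(Mul(Pow(Add(-7, 5), -1), Mul(-10, Pow(-38, -1))), -7) = Add(Mul(Pow(-2, -1), Mul(-10, Rational(-1, 38))), -7) = Add(Mul(Rational(-1, 2), Rational(5, 19)), -7) = Add(Rational(-5, 38), -7) = Rational(-271, 38)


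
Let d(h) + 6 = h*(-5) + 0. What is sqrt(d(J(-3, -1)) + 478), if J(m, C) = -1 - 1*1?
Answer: sqrt(482) ≈ 21.954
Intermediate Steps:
J(m, C) = -2 (J(m, C) = -1 - 1 = -2)
d(h) = -6 - 5*h (d(h) = -6 + (h*(-5) + 0) = -6 + (-5*h + 0) = -6 - 5*h)
sqrt(d(J(-3, -1)) + 478) = sqrt((-6 - 5*(-2)) + 478) = sqrt((-6 + 10) + 478) = sqrt(4 + 478) = sqrt(482)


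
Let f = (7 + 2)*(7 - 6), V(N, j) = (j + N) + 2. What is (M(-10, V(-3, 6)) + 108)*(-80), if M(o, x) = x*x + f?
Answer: -11360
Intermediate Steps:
V(N, j) = 2 + N + j (V(N, j) = (N + j) + 2 = 2 + N + j)
f = 9 (f = 9*1 = 9)
M(o, x) = 9 + x**2 (M(o, x) = x*x + 9 = x**2 + 9 = 9 + x**2)
(M(-10, V(-3, 6)) + 108)*(-80) = ((9 + (2 - 3 + 6)**2) + 108)*(-80) = ((9 + 5**2) + 108)*(-80) = ((9 + 25) + 108)*(-80) = (34 + 108)*(-80) = 142*(-80) = -11360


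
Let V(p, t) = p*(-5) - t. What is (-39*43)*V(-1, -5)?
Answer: -16770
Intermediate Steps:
V(p, t) = -t - 5*p (V(p, t) = -5*p - t = -t - 5*p)
(-39*43)*V(-1, -5) = (-39*43)*(-1*(-5) - 5*(-1)) = -1677*(5 + 5) = -1677*10 = -16770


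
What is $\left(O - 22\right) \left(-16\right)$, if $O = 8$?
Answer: $224$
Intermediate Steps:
$\left(O - 22\right) \left(-16\right) = \left(8 - 22\right) \left(-16\right) = \left(-14\right) \left(-16\right) = 224$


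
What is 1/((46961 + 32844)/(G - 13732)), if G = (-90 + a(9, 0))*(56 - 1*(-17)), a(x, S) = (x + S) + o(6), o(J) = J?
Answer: -19207/79805 ≈ -0.24067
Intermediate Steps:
a(x, S) = 6 + S + x (a(x, S) = (x + S) + 6 = (S + x) + 6 = 6 + S + x)
G = -5475 (G = (-90 + (6 + 0 + 9))*(56 - 1*(-17)) = (-90 + 15)*(56 + 17) = -75*73 = -5475)
1/((46961 + 32844)/(G - 13732)) = 1/((46961 + 32844)/(-5475 - 13732)) = 1/(79805/(-19207)) = 1/(79805*(-1/19207)) = 1/(-79805/19207) = -19207/79805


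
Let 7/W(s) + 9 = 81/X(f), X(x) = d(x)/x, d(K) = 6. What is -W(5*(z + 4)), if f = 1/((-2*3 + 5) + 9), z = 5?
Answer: 112/117 ≈ 0.95726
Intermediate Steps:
f = ⅛ (f = 1/((-6 + 5) + 9) = 1/(-1 + 9) = 1/8 = ⅛ ≈ 0.12500)
X(x) = 6/x
W(s) = -112/117 (W(s) = 7/(-9 + 81/((6/(⅛)))) = 7/(-9 + 81/((6*8))) = 7/(-9 + 81/48) = 7/(-9 + 81*(1/48)) = 7/(-9 + 27/16) = 7/(-117/16) = 7*(-16/117) = -112/117)
-W(5*(z + 4)) = -1*(-112/117) = 112/117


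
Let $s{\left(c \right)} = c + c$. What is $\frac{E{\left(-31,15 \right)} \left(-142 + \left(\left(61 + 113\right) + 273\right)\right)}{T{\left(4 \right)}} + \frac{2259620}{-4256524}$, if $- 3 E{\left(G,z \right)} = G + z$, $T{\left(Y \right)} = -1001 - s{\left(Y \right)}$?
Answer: $- \frac{6902926715}{3221124537} \approx -2.143$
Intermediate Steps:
$s{\left(c \right)} = 2 c$
$T{\left(Y \right)} = -1001 - 2 Y$
$E{\left(G,z \right)} = - \frac{G}{3} - \frac{z}{3}$ ($E{\left(G,z \right)} = - \frac{G + z}{3} = - \frac{G}{3} - \frac{z}{3}$)
$\frac{E{\left(-31,15 \right)} \left(-142 + \left(\left(61 + 113\right) + 273\right)\right)}{T{\left(4 \right)}} + \frac{2259620}{-4256524} = \frac{\left(\left(- \frac{1}{3}\right) \left(-31\right) - 5\right) \left(-142 + \left(\left(61 + 113\right) + 273\right)\right)}{-1001 - 8} + \frac{2259620}{-4256524} = \frac{\left(\frac{31}{3} - 5\right) \left(-142 + \left(174 + 273\right)\right)}{-1001 - 8} + 2259620 \left(- \frac{1}{4256524}\right) = \frac{\frac{16}{3} \left(-142 + 447\right)}{-1009} - \frac{564905}{1064131} = \frac{16}{3} \cdot 305 \left(- \frac{1}{1009}\right) - \frac{564905}{1064131} = \frac{4880}{3} \left(- \frac{1}{1009}\right) - \frac{564905}{1064131} = - \frac{4880}{3027} - \frac{564905}{1064131} = - \frac{6902926715}{3221124537}$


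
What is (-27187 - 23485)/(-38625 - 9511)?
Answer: 6334/6017 ≈ 1.0527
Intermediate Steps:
(-27187 - 23485)/(-38625 - 9511) = -50672/(-48136) = -50672*(-1/48136) = 6334/6017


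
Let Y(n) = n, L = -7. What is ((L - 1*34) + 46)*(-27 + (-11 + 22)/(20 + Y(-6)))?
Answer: -1835/14 ≈ -131.07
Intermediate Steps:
((L - 1*34) + 46)*(-27 + (-11 + 22)/(20 + Y(-6))) = ((-7 - 1*34) + 46)*(-27 + (-11 + 22)/(20 - 6)) = ((-7 - 34) + 46)*(-27 + 11/14) = (-41 + 46)*(-27 + 11*(1/14)) = 5*(-27 + 11/14) = 5*(-367/14) = -1835/14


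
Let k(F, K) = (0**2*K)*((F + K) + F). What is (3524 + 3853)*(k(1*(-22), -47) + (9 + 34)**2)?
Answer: 13640073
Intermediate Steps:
k(F, K) = 0 (k(F, K) = (0*K)*(K + 2*F) = 0*(K + 2*F) = 0)
(3524 + 3853)*(k(1*(-22), -47) + (9 + 34)**2) = (3524 + 3853)*(0 + (9 + 34)**2) = 7377*(0 + 43**2) = 7377*(0 + 1849) = 7377*1849 = 13640073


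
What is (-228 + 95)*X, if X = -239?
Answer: 31787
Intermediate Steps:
(-228 + 95)*X = (-228 + 95)*(-239) = -133*(-239) = 31787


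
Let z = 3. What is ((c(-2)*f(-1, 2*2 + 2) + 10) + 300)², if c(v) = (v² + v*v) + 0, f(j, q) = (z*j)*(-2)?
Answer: 128164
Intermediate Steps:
f(j, q) = -6*j (f(j, q) = (3*j)*(-2) = -6*j)
c(v) = 2*v² (c(v) = (v² + v²) + 0 = 2*v² + 0 = 2*v²)
((c(-2)*f(-1, 2*2 + 2) + 10) + 300)² = (((2*(-2)²)*(-6*(-1)) + 10) + 300)² = (((2*4)*6 + 10) + 300)² = ((8*6 + 10) + 300)² = ((48 + 10) + 300)² = (58 + 300)² = 358² = 128164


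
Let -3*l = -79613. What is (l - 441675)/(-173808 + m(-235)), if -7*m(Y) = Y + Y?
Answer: 4358942/1824279 ≈ 2.3894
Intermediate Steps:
l = 79613/3 (l = -⅓*(-79613) = 79613/3 ≈ 26538.)
m(Y) = -2*Y/7 (m(Y) = -(Y + Y)/7 = -2*Y/7)
(l - 441675)/(-173808 + m(-235)) = (79613/3 - 441675)/(-173808 - 2/7*(-235)) = -1245412/(3*(-173808 + 470/7)) = -1245412/(3*(-1216186/7)) = -1245412/3*(-7/1216186) = 4358942/1824279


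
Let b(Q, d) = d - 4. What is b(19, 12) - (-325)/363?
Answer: 3229/363 ≈ 8.8953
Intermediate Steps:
b(Q, d) = -4 + d
b(19, 12) - (-325)/363 = (-4 + 12) - (-325)/363 = 8 - (-325)/363 = 8 - 1*(-325/363) = 8 + 325/363 = 3229/363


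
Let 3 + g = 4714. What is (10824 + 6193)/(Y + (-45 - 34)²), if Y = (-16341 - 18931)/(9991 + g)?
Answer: 125091967/45859955 ≈ 2.7277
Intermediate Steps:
g = 4711 (g = -3 + 4714 = 4711)
Y = -17636/7351 (Y = (-16341 - 18931)/(9991 + 4711) = -35272/14702 = -35272*1/14702 = -17636/7351 ≈ -2.3991)
(10824 + 6193)/(Y + (-45 - 34)²) = (10824 + 6193)/(-17636/7351 + (-45 - 34)²) = 17017/(-17636/7351 + (-79)²) = 17017/(-17636/7351 + 6241) = 17017/(45859955/7351) = 17017*(7351/45859955) = 125091967/45859955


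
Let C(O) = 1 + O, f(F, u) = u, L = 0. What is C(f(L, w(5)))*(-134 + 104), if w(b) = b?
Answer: -180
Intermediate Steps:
C(f(L, w(5)))*(-134 + 104) = (1 + 5)*(-134 + 104) = 6*(-30) = -180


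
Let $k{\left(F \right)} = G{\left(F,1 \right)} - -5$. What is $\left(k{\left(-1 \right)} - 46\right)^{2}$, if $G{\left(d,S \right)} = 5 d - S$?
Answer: $2209$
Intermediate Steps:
$G{\left(d,S \right)} = - S + 5 d$
$k{\left(F \right)} = 4 + 5 F$ ($k{\left(F \right)} = \left(\left(-1\right) 1 + 5 F\right) - -5 = \left(-1 + 5 F\right) + 5 = 4 + 5 F$)
$\left(k{\left(-1 \right)} - 46\right)^{2} = \left(\left(4 + 5 \left(-1\right)\right) - 46\right)^{2} = \left(\left(4 - 5\right) - 46\right)^{2} = \left(-1 - 46\right)^{2} = \left(-47\right)^{2} = 2209$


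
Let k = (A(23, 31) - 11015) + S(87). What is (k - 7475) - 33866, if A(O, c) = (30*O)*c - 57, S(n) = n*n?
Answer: -23454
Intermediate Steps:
S(n) = n²
A(O, c) = -57 + 30*O*c (A(O, c) = 30*O*c - 57 = -57 + 30*O*c)
k = 17887 (k = ((-57 + 30*23*31) - 11015) + 87² = ((-57 + 21390) - 11015) + 7569 = (21333 - 11015) + 7569 = 10318 + 7569 = 17887)
(k - 7475) - 33866 = (17887 - 7475) - 33866 = 10412 - 33866 = -23454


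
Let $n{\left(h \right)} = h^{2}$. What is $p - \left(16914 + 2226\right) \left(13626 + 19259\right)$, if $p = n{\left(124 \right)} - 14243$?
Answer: $-629417767$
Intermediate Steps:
$p = 1133$ ($p = 124^{2} - 14243 = 15376 - 14243 = 1133$)
$p - \left(16914 + 2226\right) \left(13626 + 19259\right) = 1133 - \left(16914 + 2226\right) \left(13626 + 19259\right) = 1133 - 19140 \cdot 32885 = 1133 - 629418900 = -629417767$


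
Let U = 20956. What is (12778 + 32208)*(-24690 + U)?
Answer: -167977724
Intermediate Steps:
(12778 + 32208)*(-24690 + U) = (12778 + 32208)*(-24690 + 20956) = 44986*(-3734) = -167977724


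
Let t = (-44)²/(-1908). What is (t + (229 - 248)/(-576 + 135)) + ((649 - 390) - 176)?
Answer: 1917250/23373 ≈ 82.028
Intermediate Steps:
t = -484/477 (t = 1936*(-1/1908) = -484/477 ≈ -1.0147)
(t + (229 - 248)/(-576 + 135)) + ((649 - 390) - 176) = (-484/477 + (229 - 248)/(-576 + 135)) + ((649 - 390) - 176) = (-484/477 - 19/(-441)) + (259 - 176) = (-484/477 - 19*(-1/441)) + 83 = (-484/477 + 19/441) + 83 = -22709/23373 + 83 = 1917250/23373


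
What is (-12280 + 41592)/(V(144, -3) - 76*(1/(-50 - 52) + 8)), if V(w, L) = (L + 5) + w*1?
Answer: -373728/5881 ≈ -63.548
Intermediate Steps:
V(w, L) = 5 + L + w (V(w, L) = (5 + L) + w = 5 + L + w)
(-12280 + 41592)/(V(144, -3) - 76*(1/(-50 - 52) + 8)) = (-12280 + 41592)/((5 - 3 + 144) - 76*(1/(-50 - 52) + 8)) = 29312/(146 - 76*(1/(-102) + 8)) = 29312/(146 - 76*(-1/102 + 8)) = 29312/(146 - 76*815/102) = 29312/(146 - 30970/51) = 29312/(-23524/51) = 29312*(-51/23524) = -373728/5881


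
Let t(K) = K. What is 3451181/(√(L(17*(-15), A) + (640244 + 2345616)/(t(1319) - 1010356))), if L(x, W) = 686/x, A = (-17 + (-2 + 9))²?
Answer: -3451181*I*√374016101066579670/1453593682 ≈ -1.452e+6*I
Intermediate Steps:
A = 100 (A = (-17 + 7)² = (-10)² = 100)
3451181/(√(L(17*(-15), A) + (640244 + 2345616)/(t(1319) - 1010356))) = 3451181/(√(686/((17*(-15))) + (640244 + 2345616)/(1319 - 1010356))) = 3451181/(√(686/(-255) + 2985860/(-1009037))) = 3451181/(√(686*(-1/255) + 2985860*(-1/1009037))) = 3451181/(√(-686/255 - 2985860/1009037)) = 3451181/(√(-1453593682/257304435)) = 3451181/((I*√374016101066579670/257304435)) = 3451181*(-I*√374016101066579670/1453593682) = -3451181*I*√374016101066579670/1453593682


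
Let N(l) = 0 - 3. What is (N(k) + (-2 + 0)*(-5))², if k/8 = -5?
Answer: 49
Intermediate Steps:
k = -40 (k = 8*(-5) = -40)
N(l) = -3
(N(k) + (-2 + 0)*(-5))² = (-3 + (-2 + 0)*(-5))² = (-3 - 2*(-5))² = (-3 + 10)² = 7² = 49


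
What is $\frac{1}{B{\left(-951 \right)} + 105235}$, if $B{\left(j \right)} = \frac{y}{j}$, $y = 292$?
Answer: $\frac{951}{100078193} \approx 9.5026 \cdot 10^{-6}$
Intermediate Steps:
$B{\left(j \right)} = \frac{292}{j}$
$\frac{1}{B{\left(-951 \right)} + 105235} = \frac{1}{\frac{292}{-951} + 105235} = \frac{1}{292 \left(- \frac{1}{951}\right) + 105235} = \frac{1}{- \frac{292}{951} + 105235} = \frac{1}{\frac{100078193}{951}} = \frac{951}{100078193}$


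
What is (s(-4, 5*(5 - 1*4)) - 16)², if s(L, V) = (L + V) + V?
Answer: 100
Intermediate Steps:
s(L, V) = L + 2*V
(s(-4, 5*(5 - 1*4)) - 16)² = ((-4 + 2*(5*(5 - 1*4))) - 16)² = ((-4 + 2*(5*(5 - 4))) - 16)² = ((-4 + 2*(5*1)) - 16)² = ((-4 + 2*5) - 16)² = ((-4 + 10) - 16)² = (6 - 16)² = (-10)² = 100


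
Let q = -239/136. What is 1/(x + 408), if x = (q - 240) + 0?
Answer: 136/22609 ≈ 0.0060153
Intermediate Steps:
q = -239/136 (q = -239*1/136 = -239/136 ≈ -1.7574)
x = -32879/136 (x = (-239/136 - 240) + 0 = -32879/136 + 0 = -32879/136 ≈ -241.76)
1/(x + 408) = 1/(-32879/136 + 408) = 1/(22609/136) = 136/22609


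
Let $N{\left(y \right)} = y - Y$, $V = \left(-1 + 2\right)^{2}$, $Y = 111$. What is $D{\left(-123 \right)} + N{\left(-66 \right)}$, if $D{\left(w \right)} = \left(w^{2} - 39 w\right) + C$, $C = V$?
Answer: $19750$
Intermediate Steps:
$V = 1$ ($V = 1^{2} = 1$)
$C = 1$
$D{\left(w \right)} = 1 + w^{2} - 39 w$ ($D{\left(w \right)} = \left(w^{2} - 39 w\right) + 1 = 1 + w^{2} - 39 w$)
$N{\left(y \right)} = -111 + y$ ($N{\left(y \right)} = y - 111 = -111 + y$)
$D{\left(-123 \right)} + N{\left(-66 \right)} = \left(1 + \left(-123\right)^{2} - -4797\right) - 177 = \left(1 + 15129 + 4797\right) - 177 = 19927 - 177 = 19750$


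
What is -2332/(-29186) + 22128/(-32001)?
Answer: -95200246/155663531 ≈ -0.61158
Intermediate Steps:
-2332/(-29186) + 22128/(-32001) = -2332*(-1/29186) + 22128*(-1/32001) = 1166/14593 - 7376/10667 = -95200246/155663531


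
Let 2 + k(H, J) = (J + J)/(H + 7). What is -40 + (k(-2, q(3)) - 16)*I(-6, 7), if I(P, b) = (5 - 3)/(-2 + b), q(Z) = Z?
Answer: -1168/25 ≈ -46.720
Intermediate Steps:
k(H, J) = -2 + 2*J/(7 + H) (k(H, J) = -2 + (J + J)/(H + 7) = -2 + (2*J)/(7 + H) = -2 + 2*J/(7 + H))
I(P, b) = 2/(-2 + b)
-40 + (k(-2, q(3)) - 16)*I(-6, 7) = -40 + (2*(-7 + 3 - 1*(-2))/(7 - 2) - 16)*(2/(-2 + 7)) = -40 + (2*(-7 + 3 + 2)/5 - 16)*(2/5) = -40 + (2*(⅕)*(-2) - 16)*(2*(⅕)) = -40 + (-⅘ - 16)*(⅖) = -40 - 84/5*⅖ = -40 - 168/25 = -1168/25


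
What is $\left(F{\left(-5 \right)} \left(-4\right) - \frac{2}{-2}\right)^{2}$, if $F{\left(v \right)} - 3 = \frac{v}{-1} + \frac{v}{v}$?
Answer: $1225$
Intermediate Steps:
$F{\left(v \right)} = 4 - v$ ($F{\left(v \right)} = 3 + \left(\frac{v}{-1} + \frac{v}{v}\right) = 3 + \left(v \left(-1\right) + 1\right) = 3 - \left(-1 + v\right) = 4 - v$)
$\left(F{\left(-5 \right)} \left(-4\right) - \frac{2}{-2}\right)^{2} = \left(\left(4 - -5\right) \left(-4\right) - \frac{2}{-2}\right)^{2} = \left(\left(4 + 5\right) \left(-4\right) - -1\right)^{2} = \left(9 \left(-4\right) + 1\right)^{2} = \left(-36 + 1\right)^{2} = \left(-35\right)^{2} = 1225$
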